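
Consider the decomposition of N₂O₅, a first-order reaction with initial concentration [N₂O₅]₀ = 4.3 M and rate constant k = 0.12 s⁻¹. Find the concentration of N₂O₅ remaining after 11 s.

1.149 M

Step 1: For a first-order reaction: [N₂O₅] = [N₂O₅]₀ × e^(-kt)
Step 2: [N₂O₅] = 4.3 × e^(-0.12 × 11)
Step 3: [N₂O₅] = 4.3 × e^(-1.32)
Step 4: [N₂O₅] = 4.3 × 0.267135 = 1.149 M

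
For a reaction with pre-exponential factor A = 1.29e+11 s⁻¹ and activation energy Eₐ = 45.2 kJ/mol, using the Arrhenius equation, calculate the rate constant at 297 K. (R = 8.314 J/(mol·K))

1.45e+03 s⁻¹

Step 1: Use the Arrhenius equation: k = A × exp(-Eₐ/RT)
Step 2: Convert Eₐ to J/mol: 45.2 kJ/mol = 45200 J/mol
Step 3: Calculate the exponent: -Eₐ/(RT) = -45200/(8.314 × 297) = -18.30509
Step 4: k = 1.29e+11 × exp(-18.30509)
Step 5: k = 1.29e+11 × 1.12254e-08 = 1.4481e+03 s⁻¹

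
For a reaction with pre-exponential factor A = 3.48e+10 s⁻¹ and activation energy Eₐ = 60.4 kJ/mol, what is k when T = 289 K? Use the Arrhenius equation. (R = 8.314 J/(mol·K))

4.21e-01 s⁻¹

Step 1: Use the Arrhenius equation: k = A × exp(-Eₐ/RT)
Step 2: Convert Eₐ to J/mol: 60.4 kJ/mol = 60400 J/mol
Step 3: Calculate the exponent: -Eₐ/(RT) = -60400/(8.314 × 289) = -25.13790
Step 4: k = 3.48e+10 × exp(-25.13790)
Step 5: k = 3.48e+10 × 1.20990e-11 = 4.2105e-01 s⁻¹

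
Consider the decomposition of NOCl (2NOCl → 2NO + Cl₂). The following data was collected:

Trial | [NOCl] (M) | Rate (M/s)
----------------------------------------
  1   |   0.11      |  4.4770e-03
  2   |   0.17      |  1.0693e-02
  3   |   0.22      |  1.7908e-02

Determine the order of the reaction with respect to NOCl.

second order (2)

Step 1: Compare trials to find order n where rate₂/rate₁ = ([NOCl]₂/[NOCl]₁)^n
Step 2: rate₂/rate₁ = 1.0693e-02/4.4770e-03 = 2.388
Step 3: [NOCl]₂/[NOCl]₁ = 0.17/0.11 = 1.545
Step 4: n = ln(2.388)/ln(1.545) = 2.00 ≈ 2
Step 5: The reaction is second order in NOCl.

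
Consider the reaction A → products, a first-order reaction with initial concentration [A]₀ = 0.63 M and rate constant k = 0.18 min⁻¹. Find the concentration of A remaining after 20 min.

0.01721 M

Step 1: For a first-order reaction: [A] = [A]₀ × e^(-kt)
Step 2: [A] = 0.63 × e^(-0.18 × 20)
Step 3: [A] = 0.63 × e^(-3.6)
Step 4: [A] = 0.63 × 0.0273237 = 0.01721 M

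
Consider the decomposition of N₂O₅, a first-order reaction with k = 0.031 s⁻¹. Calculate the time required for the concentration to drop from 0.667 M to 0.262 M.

30.14 s

Step 1: For first-order: t = ln([N₂O₅]₀/[N₂O₅])/k
Step 2: t = ln(0.667/0.262)/0.031
Step 3: t = ln(2.546)/0.031
Step 4: t = 0.9344/0.031 = 30.14 s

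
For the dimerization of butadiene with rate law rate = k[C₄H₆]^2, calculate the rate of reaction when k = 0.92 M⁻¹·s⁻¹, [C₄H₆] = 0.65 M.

0.3887 M/s

Step 1: Identify the rate law: rate = k[C₄H₆]^2
Step 2: Substitute values: rate = 0.92 × (0.65)^2
Step 3: Calculate: rate = 0.92 × 0.4225 = 0.3887 M/s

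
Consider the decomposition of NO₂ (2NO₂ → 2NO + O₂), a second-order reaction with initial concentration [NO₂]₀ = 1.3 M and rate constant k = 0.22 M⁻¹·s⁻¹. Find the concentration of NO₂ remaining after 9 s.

0.3637 M

Step 1: For a second-order reaction: 1/[NO₂] = 1/[NO₂]₀ + kt
Step 2: 1/[NO₂] = 1/1.3 + 0.22 × 9
Step 3: 1/[NO₂] = 0.7692 + 1.98 = 2.749
Step 4: [NO₂] = 1/2.749 = 0.3637 M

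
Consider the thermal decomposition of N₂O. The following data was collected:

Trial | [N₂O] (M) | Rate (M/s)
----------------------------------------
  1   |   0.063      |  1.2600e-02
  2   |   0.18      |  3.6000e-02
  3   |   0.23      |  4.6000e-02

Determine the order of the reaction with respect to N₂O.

first order (1)

Step 1: Compare trials to find order n where rate₂/rate₁ = ([N₂O]₂/[N₂O]₁)^n
Step 2: rate₂/rate₁ = 3.6000e-02/1.2600e-02 = 2.857
Step 3: [N₂O]₂/[N₂O]₁ = 0.18/0.063 = 2.857
Step 4: n = ln(2.857)/ln(2.857) = 1.00 ≈ 1
Step 5: The reaction is first order in N₂O.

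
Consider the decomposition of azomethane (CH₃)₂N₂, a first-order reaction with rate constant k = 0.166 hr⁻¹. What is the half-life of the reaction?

4.176 hr

Step 1: For a first-order reaction, t₁/₂ = ln(2)/k
Step 2: t₁/₂ = ln(2)/0.166
Step 3: t₁/₂ = 0.6931/0.166 = 4.176 hr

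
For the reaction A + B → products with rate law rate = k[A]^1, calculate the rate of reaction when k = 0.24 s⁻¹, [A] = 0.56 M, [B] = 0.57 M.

0.1344 M/s

Step 1: The rate law is rate = k[A]^1
Step 2: Note that the rate does not depend on [B] (zero order in B).
Step 3: rate = 0.24 × (0.56)^1 = 0.1344 M/s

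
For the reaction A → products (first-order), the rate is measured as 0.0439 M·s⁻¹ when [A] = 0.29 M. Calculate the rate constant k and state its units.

0.1514 s⁻¹

Step 1: rate = k[A]^1, so k = rate / [A]^1.
Step 2: k = 0.0439 / (0.29)^1 = 0.0439 / 0.29.
Step 3: k = 0.1514 s⁻¹.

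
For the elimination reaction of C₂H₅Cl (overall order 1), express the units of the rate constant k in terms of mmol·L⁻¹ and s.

s⁻¹

Step 1: For overall order n, rate = k × (concentration)^n.
Step 2: Rate has units mmol·L⁻¹·s⁻¹; concentration term has units (mmol·L⁻¹)^1.
Step 3: k = rate / (concentration)^n, so units of k = (mmol·L⁻¹)^(1-1)·s⁻¹ = s⁻¹.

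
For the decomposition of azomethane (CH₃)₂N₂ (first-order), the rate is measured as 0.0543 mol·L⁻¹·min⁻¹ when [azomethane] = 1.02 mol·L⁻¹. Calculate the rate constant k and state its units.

0.05324 min⁻¹

Step 1: rate = k[azomethane]^1, so k = rate / [azomethane]^1.
Step 2: k = 0.0543 / (1.02)^1 = 0.0543 / 1.02.
Step 3: k = 0.05324 min⁻¹.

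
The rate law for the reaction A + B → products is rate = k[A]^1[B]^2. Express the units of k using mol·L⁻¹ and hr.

(mol·L⁻¹)⁻²·hr⁻¹

Step 1: Overall order = 1 + 2 = 3.
Step 2: rate has units mol·L⁻¹·hr⁻¹; [A]^1[B]^2 has units (mol·L⁻¹)^3.
Step 3: k = rate/([A]^1[B]^2), so units of k = (mol·L⁻¹)^(1-3)·hr⁻¹ = (mol·L⁻¹)⁻²·hr⁻¹.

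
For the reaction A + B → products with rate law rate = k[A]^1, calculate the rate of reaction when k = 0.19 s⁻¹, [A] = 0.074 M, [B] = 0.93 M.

0.01406 M/s

Step 1: The rate law is rate = k[A]^1
Step 2: Note that the rate does not depend on [B] (zero order in B).
Step 3: rate = 0.19 × (0.074)^1 = 0.01406 M/s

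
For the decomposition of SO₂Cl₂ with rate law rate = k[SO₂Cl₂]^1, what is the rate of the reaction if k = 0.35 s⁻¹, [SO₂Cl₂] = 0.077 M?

0.02695 M/s

Step 1: Identify the rate law: rate = k[SO₂Cl₂]^1
Step 2: Substitute values: rate = 0.35 × (0.077)^1
Step 3: Calculate: rate = 0.35 × 0.077 = 0.02695 M/s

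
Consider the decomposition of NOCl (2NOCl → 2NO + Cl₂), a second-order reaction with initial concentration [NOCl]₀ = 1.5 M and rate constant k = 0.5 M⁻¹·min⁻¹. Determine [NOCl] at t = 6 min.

0.2727 M

Step 1: For a second-order reaction: 1/[NOCl] = 1/[NOCl]₀ + kt
Step 2: 1/[NOCl] = 1/1.5 + 0.5 × 6
Step 3: 1/[NOCl] = 0.6667 + 3 = 3.667
Step 4: [NOCl] = 1/3.667 = 0.2727 M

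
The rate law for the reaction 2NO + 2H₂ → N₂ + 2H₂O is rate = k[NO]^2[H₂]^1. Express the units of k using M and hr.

M⁻²·hr⁻¹

Step 1: Overall order = 2 + 1 = 3.
Step 2: rate has units M·hr⁻¹; [NO]^2[H₂]^1 has units M^3.
Step 3: k = rate/([NO]^2[H₂]^1), so units of k = M^(1-3)·hr⁻¹ = M⁻²·hr⁻¹.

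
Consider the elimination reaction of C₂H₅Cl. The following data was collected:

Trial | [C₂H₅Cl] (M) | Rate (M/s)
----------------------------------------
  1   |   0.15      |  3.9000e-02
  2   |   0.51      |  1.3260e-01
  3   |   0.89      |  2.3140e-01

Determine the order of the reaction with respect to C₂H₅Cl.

first order (1)

Step 1: Compare trials to find order n where rate₂/rate₁ = ([C₂H₅Cl]₂/[C₂H₅Cl]₁)^n
Step 2: rate₂/rate₁ = 1.3260e-01/3.9000e-02 = 3.4
Step 3: [C₂H₅Cl]₂/[C₂H₅Cl]₁ = 0.51/0.15 = 3.4
Step 4: n = ln(3.4)/ln(3.4) = 1.00 ≈ 1
Step 5: The reaction is first order in C₂H₅Cl.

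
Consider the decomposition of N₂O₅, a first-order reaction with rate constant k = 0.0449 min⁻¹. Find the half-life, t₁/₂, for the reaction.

15.44 min

Step 1: For a first-order reaction, t₁/₂ = ln(2)/k
Step 2: t₁/₂ = ln(2)/0.0449
Step 3: t₁/₂ = 0.6931/0.0449 = 15.44 min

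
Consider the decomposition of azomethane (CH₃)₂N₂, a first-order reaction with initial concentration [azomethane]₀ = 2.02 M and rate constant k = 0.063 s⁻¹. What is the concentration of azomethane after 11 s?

1.01 M

Step 1: For a first-order reaction: [azomethane] = [azomethane]₀ × e^(-kt)
Step 2: [azomethane] = 2.02 × e^(-0.063 × 11)
Step 3: [azomethane] = 2.02 × e^(-0.693)
Step 4: [azomethane] = 2.02 × 0.500074 = 1.01 M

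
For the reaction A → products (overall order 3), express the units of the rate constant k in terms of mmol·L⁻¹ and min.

(mmol·L⁻¹)⁻²·min⁻¹

Step 1: For overall order n, rate = k × (concentration)^n.
Step 2: Rate has units mmol·L⁻¹·min⁻¹; concentration term has units (mmol·L⁻¹)^3.
Step 3: k = rate / (concentration)^n, so units of k = (mmol·L⁻¹)^(1-3)·min⁻¹ = (mmol·L⁻¹)⁻²·min⁻¹.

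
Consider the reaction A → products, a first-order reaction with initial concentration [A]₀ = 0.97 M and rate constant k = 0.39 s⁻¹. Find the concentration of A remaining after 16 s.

0.001891 M

Step 1: For a first-order reaction: [A] = [A]₀ × e^(-kt)
Step 2: [A] = 0.97 × e^(-0.39 × 16)
Step 3: [A] = 0.97 × e^(-6.24)
Step 4: [A] = 0.97 × 0.00194986 = 0.001891 M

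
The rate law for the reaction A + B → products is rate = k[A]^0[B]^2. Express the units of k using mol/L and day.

(mol/L)⁻¹·day⁻¹

Step 1: Overall order = 0 + 2 = 2.
Step 2: rate has units mol/L·day⁻¹; [A]^0[B]^2 has units (mol/L)^2.
Step 3: k = rate/([A]^0[B]^2), so units of k = (mol/L)^(1-2)·day⁻¹ = (mol/L)⁻¹·day⁻¹.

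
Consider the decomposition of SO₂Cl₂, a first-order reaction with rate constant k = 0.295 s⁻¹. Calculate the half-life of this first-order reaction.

2.35 s

Step 1: For a first-order reaction, t₁/₂ = ln(2)/k
Step 2: t₁/₂ = ln(2)/0.295
Step 3: t₁/₂ = 0.6931/0.295 = 2.35 s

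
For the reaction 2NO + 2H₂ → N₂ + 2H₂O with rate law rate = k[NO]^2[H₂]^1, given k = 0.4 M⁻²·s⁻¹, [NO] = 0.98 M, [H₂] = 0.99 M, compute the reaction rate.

0.3803 M/s

Step 1: The rate law is rate = k[NO]^2[H₂]^1
Step 2: Substitute: rate = 0.4 × (0.98)^2 × (0.99)^1
Step 3: rate = 0.4 × 0.9604 × 0.99 = 0.380318 M/s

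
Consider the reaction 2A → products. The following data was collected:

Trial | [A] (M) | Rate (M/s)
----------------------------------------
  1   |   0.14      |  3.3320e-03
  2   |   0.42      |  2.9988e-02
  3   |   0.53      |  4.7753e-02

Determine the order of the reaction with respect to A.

second order (2)

Step 1: Compare trials to find order n where rate₂/rate₁ = ([A]₂/[A]₁)^n
Step 2: rate₂/rate₁ = 2.9988e-02/3.3320e-03 = 9
Step 3: [A]₂/[A]₁ = 0.42/0.14 = 3
Step 4: n = ln(9)/ln(3) = 2.00 ≈ 2
Step 5: The reaction is second order in A.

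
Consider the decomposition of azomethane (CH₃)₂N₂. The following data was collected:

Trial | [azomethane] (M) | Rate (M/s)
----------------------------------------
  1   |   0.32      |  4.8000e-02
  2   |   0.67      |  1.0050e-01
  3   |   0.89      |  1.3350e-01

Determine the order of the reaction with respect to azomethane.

first order (1)

Step 1: Compare trials to find order n where rate₂/rate₁ = ([azomethane]₂/[azomethane]₁)^n
Step 2: rate₂/rate₁ = 1.0050e-01/4.8000e-02 = 2.094
Step 3: [azomethane]₂/[azomethane]₁ = 0.67/0.32 = 2.094
Step 4: n = ln(2.094)/ln(2.094) = 1.00 ≈ 1
Step 5: The reaction is first order in azomethane.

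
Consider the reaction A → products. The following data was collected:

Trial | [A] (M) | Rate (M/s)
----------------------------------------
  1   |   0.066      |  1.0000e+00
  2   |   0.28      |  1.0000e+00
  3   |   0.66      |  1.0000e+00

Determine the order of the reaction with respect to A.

zeroth order (0)

Step 1: Compare trials - when concentration changes, rate stays constant.
Step 2: rate₂/rate₁ = 1.0000e+00/1.0000e+00 = 1
Step 3: [A]₂/[A]₁ = 0.28/0.066 = 4.242
Step 4: Since rate ratio ≈ (conc ratio)^0, the reaction is zeroth order.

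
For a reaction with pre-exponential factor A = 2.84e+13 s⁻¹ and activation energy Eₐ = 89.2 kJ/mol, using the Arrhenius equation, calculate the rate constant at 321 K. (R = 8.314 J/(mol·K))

8.66e-02 s⁻¹

Step 1: Use the Arrhenius equation: k = A × exp(-Eₐ/RT)
Step 2: Convert Eₐ to J/mol: 89.2 kJ/mol = 89200 J/mol
Step 3: Calculate the exponent: -Eₐ/(RT) = -89200/(8.314 × 321) = -33.42334
Step 4: k = 2.84e+13 × exp(-33.42334)
Step 5: k = 2.84e+13 × 3.05090e-15 = 8.6646e-02 s⁻¹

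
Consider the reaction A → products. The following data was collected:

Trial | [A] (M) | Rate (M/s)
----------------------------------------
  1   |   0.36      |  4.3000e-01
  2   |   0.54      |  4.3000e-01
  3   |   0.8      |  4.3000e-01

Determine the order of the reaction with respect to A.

zeroth order (0)

Step 1: Compare trials - when concentration changes, rate stays constant.
Step 2: rate₂/rate₁ = 4.3000e-01/4.3000e-01 = 1
Step 3: [A]₂/[A]₁ = 0.54/0.36 = 1.5
Step 4: Since rate ratio ≈ (conc ratio)^0, the reaction is zeroth order.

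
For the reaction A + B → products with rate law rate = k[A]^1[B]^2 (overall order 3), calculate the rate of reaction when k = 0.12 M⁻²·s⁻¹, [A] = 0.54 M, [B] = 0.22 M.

0.003136 M/s

Step 1: The rate law is rate = k[A]^1[B]^2, overall order = 1+2 = 3
Step 2: Substitute values: rate = 0.12 × (0.54)^1 × (0.22)^2
Step 3: rate = 0.12 × 0.54 × 0.0484 = 0.00313632 M/s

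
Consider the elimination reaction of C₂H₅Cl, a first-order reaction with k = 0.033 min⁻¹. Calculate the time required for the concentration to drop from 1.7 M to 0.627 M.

30.23 min

Step 1: For first-order: t = ln([C₂H₅Cl]₀/[C₂H₅Cl])/k
Step 2: t = ln(1.7/0.627)/0.033
Step 3: t = ln(2.711)/0.033
Step 4: t = 0.9974/0.033 = 30.23 min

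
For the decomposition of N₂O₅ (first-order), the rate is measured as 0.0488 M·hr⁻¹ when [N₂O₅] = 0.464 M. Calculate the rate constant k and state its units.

0.1052 hr⁻¹

Step 1: rate = k[N₂O₅]^1, so k = rate / [N₂O₅]^1.
Step 2: k = 0.0488 / (0.464)^1 = 0.0488 / 0.464.
Step 3: k = 0.1052 hr⁻¹.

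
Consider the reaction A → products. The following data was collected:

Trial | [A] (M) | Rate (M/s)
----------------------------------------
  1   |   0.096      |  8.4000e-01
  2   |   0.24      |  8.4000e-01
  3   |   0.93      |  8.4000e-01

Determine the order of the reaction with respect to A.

zeroth order (0)

Step 1: Compare trials - when concentration changes, rate stays constant.
Step 2: rate₂/rate₁ = 8.4000e-01/8.4000e-01 = 1
Step 3: [A]₂/[A]₁ = 0.24/0.096 = 2.5
Step 4: Since rate ratio ≈ (conc ratio)^0, the reaction is zeroth order.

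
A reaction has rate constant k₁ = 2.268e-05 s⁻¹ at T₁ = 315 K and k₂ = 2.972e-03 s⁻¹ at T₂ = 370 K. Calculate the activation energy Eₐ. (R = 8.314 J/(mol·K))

85.9 kJ/mol

Step 1: Use the two-temperature Arrhenius form: ln(k₂/k₁) = -Eₐ/R × (1/T₂ - 1/T₁)
Step 2: ln(k₂/k₁) = ln(2.972e-03/2.268e-05) = ln(131.041) = 4.87551
Step 3: 1/T₂ - 1/T₁ = 1/370 - 1/315 = -4.719005e-04 K⁻¹
Step 4: Eₐ = -R × ln(k₂/k₁) / (1/T₂ - 1/T₁) = -8.314 × 4.87551 / -4.719005e-04
Step 5: Eₐ = 8.5897e+04 J/mol = 85.9 kJ/mol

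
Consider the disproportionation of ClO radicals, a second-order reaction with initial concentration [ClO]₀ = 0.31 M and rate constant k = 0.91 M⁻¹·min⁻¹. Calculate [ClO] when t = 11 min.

0.07555 M

Step 1: For a second-order reaction: 1/[ClO] = 1/[ClO]₀ + kt
Step 2: 1/[ClO] = 1/0.31 + 0.91 × 11
Step 3: 1/[ClO] = 3.226 + 10.01 = 13.24
Step 4: [ClO] = 1/13.24 = 0.07555 M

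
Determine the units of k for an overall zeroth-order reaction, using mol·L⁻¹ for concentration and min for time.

mol·L⁻¹·min⁻¹

Step 1: For overall order n, rate = k × (concentration)^n.
Step 2: Rate has units mol·L⁻¹·min⁻¹; concentration term has units (mol·L⁻¹)^0.
Step 3: k = rate / (concentration)^n, so units of k = (mol·L⁻¹)^(1-0)·min⁻¹ = mol·L⁻¹·min⁻¹.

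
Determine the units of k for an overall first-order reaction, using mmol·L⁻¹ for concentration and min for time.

min⁻¹

Step 1: For overall order n, rate = k × (concentration)^n.
Step 2: Rate has units mmol·L⁻¹·min⁻¹; concentration term has units (mmol·L⁻¹)^1.
Step 3: k = rate / (concentration)^n, so units of k = (mmol·L⁻¹)^(1-1)·min⁻¹ = min⁻¹.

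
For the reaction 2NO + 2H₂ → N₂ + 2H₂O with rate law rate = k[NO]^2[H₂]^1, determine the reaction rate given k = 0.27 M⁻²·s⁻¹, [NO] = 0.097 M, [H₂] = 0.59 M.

0.001499 M/s

Step 1: The rate law is rate = k[NO]^2[H₂]^1
Step 2: Substitute: rate = 0.27 × (0.097)^2 × (0.59)^1
Step 3: rate = 0.27 × 0.009409 × 0.59 = 0.00149885 M/s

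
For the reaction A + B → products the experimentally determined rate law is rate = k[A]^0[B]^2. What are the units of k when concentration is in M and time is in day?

M⁻¹·day⁻¹

Step 1: Overall order = 0 + 2 = 2.
Step 2: rate has units M·day⁻¹; [A]^0[B]^2 has units M^2.
Step 3: k = rate/([A]^0[B]^2), so units of k = M^(1-2)·day⁻¹ = M⁻¹·day⁻¹.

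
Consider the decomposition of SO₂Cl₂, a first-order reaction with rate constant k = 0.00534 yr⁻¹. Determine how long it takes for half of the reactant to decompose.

129.8 yr

Step 1: For a first-order reaction, t₁/₂ = ln(2)/k
Step 2: t₁/₂ = ln(2)/0.00534
Step 3: t₁/₂ = 0.6931/0.00534 = 129.8 yr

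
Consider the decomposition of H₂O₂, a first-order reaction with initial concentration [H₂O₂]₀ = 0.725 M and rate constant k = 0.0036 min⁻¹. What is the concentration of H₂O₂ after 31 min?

0.6484 M

Step 1: For a first-order reaction: [H₂O₂] = [H₂O₂]₀ × e^(-kt)
Step 2: [H₂O₂] = 0.725 × e^(-0.0036 × 31)
Step 3: [H₂O₂] = 0.725 × e^(-0.1116)
Step 4: [H₂O₂] = 0.725 × 0.894402 = 0.6484 M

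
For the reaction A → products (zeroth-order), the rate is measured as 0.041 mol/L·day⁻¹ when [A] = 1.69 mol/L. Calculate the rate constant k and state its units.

0.041 mol/L·day⁻¹

Step 1: For a zeroth-order reaction, rate = k (independent of concentration).
Step 2: k = rate = 0.041 mol/L·day⁻¹.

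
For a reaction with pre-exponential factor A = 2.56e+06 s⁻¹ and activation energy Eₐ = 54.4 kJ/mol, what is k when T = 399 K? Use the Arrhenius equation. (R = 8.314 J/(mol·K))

1.93e-01 s⁻¹

Step 1: Use the Arrhenius equation: k = A × exp(-Eₐ/RT)
Step 2: Convert Eₐ to J/mol: 54.4 kJ/mol = 54400 J/mol
Step 3: Calculate the exponent: -Eₐ/(RT) = -54400/(8.314 × 399) = -16.39895
Step 4: k = 2.56e+06 × exp(-16.39895)
Step 5: k = 2.56e+06 × 7.55138e-08 = 1.9332e-01 s⁻¹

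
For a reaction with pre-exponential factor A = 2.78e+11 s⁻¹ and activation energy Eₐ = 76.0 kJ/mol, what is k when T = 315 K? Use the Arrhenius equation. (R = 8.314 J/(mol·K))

6.93e-02 s⁻¹

Step 1: Use the Arrhenius equation: k = A × exp(-Eₐ/RT)
Step 2: Convert Eₐ to J/mol: 76.0 kJ/mol = 76000 J/mol
Step 3: Calculate the exponent: -Eₐ/(RT) = -76000/(8.314 × 315) = -29.01971
Step 4: k = 2.78e+11 × exp(-29.01971)
Step 5: k = 2.78e+11 × 2.49402e-13 = 6.9334e-02 s⁻¹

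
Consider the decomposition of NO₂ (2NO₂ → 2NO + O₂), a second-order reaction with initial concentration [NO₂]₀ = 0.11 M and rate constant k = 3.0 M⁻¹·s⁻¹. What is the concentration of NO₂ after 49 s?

0.006407 M

Step 1: For a second-order reaction: 1/[NO₂] = 1/[NO₂]₀ + kt
Step 2: 1/[NO₂] = 1/0.11 + 3.0 × 49
Step 3: 1/[NO₂] = 9.091 + 147 = 156.1
Step 4: [NO₂] = 1/156.1 = 0.006407 M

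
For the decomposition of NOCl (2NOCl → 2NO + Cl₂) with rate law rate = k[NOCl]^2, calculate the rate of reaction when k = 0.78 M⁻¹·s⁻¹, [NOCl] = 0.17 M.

0.02254 M/s

Step 1: Identify the rate law: rate = k[NOCl]^2
Step 2: Substitute values: rate = 0.78 × (0.17)^2
Step 3: Calculate: rate = 0.78 × 0.0289 = 0.022542 M/s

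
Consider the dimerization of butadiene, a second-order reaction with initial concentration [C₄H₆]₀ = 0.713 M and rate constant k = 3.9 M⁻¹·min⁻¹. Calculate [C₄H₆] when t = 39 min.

0.006515 M

Step 1: For a second-order reaction: 1/[C₄H₆] = 1/[C₄H₆]₀ + kt
Step 2: 1/[C₄H₆] = 1/0.713 + 3.9 × 39
Step 3: 1/[C₄H₆] = 1.403 + 152.1 = 153.5
Step 4: [C₄H₆] = 1/153.5 = 0.006515 M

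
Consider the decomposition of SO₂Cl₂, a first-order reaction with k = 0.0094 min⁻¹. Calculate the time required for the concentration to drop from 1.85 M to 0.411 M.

160 min

Step 1: For first-order: t = ln([SO₂Cl₂]₀/[SO₂Cl₂])/k
Step 2: t = ln(1.85/0.411)/0.0094
Step 3: t = ln(4.501)/0.0094
Step 4: t = 1.504/0.0094 = 160 min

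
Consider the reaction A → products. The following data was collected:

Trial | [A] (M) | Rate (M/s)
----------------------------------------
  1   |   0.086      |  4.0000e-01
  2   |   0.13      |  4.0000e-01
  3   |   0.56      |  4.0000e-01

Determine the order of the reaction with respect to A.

zeroth order (0)

Step 1: Compare trials - when concentration changes, rate stays constant.
Step 2: rate₂/rate₁ = 4.0000e-01/4.0000e-01 = 1
Step 3: [A]₂/[A]₁ = 0.13/0.086 = 1.512
Step 4: Since rate ratio ≈ (conc ratio)^0, the reaction is zeroth order.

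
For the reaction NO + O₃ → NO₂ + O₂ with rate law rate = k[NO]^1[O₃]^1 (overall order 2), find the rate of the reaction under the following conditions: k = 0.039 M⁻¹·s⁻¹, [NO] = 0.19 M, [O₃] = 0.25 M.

0.001852 M/s

Step 1: The rate law is rate = k[NO]^1[O₃]^1, overall order = 1+1 = 2
Step 2: Substitute values: rate = 0.039 × (0.19)^1 × (0.25)^1
Step 3: rate = 0.039 × 0.19 × 0.25 = 0.0018525 M/s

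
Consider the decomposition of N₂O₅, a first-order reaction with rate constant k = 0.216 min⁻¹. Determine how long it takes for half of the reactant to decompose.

3.209 min

Step 1: For a first-order reaction, t₁/₂ = ln(2)/k
Step 2: t₁/₂ = ln(2)/0.216
Step 3: t₁/₂ = 0.6931/0.216 = 3.209 min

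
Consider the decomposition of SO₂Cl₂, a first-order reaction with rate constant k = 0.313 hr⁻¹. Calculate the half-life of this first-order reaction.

2.215 hr

Step 1: For a first-order reaction, t₁/₂ = ln(2)/k
Step 2: t₁/₂ = ln(2)/0.313
Step 3: t₁/₂ = 0.6931/0.313 = 2.215 hr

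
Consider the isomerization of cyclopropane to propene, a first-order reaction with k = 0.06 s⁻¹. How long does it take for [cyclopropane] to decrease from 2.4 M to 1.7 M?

5.747 s

Step 1: For first-order: t = ln([cyclopropane]₀/[cyclopropane])/k
Step 2: t = ln(2.4/1.7)/0.06
Step 3: t = ln(1.412)/0.06
Step 4: t = 0.3448/0.06 = 5.747 s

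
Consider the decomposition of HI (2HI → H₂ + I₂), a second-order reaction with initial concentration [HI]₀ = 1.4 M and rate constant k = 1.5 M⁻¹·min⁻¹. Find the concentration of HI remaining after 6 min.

0.1029 M

Step 1: For a second-order reaction: 1/[HI] = 1/[HI]₀ + kt
Step 2: 1/[HI] = 1/1.4 + 1.5 × 6
Step 3: 1/[HI] = 0.7143 + 9 = 9.714
Step 4: [HI] = 1/9.714 = 0.1029 M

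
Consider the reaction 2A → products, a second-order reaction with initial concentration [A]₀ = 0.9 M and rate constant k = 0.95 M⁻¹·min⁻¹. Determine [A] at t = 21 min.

0.04748 M

Step 1: For a second-order reaction: 1/[A] = 1/[A]₀ + kt
Step 2: 1/[A] = 1/0.9 + 0.95 × 21
Step 3: 1/[A] = 1.111 + 19.95 = 21.06
Step 4: [A] = 1/21.06 = 0.04748 M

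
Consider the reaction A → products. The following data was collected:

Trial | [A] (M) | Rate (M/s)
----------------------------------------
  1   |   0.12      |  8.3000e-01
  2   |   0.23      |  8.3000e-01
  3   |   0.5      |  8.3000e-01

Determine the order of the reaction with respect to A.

zeroth order (0)

Step 1: Compare trials - when concentration changes, rate stays constant.
Step 2: rate₂/rate₁ = 8.3000e-01/8.3000e-01 = 1
Step 3: [A]₂/[A]₁ = 0.23/0.12 = 1.917
Step 4: Since rate ratio ≈ (conc ratio)^0, the reaction is zeroth order.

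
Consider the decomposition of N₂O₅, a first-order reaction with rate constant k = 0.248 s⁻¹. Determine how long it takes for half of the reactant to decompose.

2.795 s

Step 1: For a first-order reaction, t₁/₂ = ln(2)/k
Step 2: t₁/₂ = ln(2)/0.248
Step 3: t₁/₂ = 0.6931/0.248 = 2.795 s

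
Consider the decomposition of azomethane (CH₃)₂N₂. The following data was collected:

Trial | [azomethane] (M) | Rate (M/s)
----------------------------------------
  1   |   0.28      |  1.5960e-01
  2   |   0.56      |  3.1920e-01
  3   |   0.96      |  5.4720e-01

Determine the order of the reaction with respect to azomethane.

first order (1)

Step 1: Compare trials to find order n where rate₂/rate₁ = ([azomethane]₂/[azomethane]₁)^n
Step 2: rate₂/rate₁ = 3.1920e-01/1.5960e-01 = 2
Step 3: [azomethane]₂/[azomethane]₁ = 0.56/0.28 = 2
Step 4: n = ln(2)/ln(2) = 1.00 ≈ 1
Step 5: The reaction is first order in azomethane.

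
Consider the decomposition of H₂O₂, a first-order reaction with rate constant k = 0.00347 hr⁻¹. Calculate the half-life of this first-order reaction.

199.8 hr

Step 1: For a first-order reaction, t₁/₂ = ln(2)/k
Step 2: t₁/₂ = ln(2)/0.00347
Step 3: t₁/₂ = 0.6931/0.00347 = 199.8 hr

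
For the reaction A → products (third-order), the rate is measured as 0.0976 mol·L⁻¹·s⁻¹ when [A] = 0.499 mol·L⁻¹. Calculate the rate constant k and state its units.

0.7855 (mol·L⁻¹)⁻²·s⁻¹

Step 1: rate = k[A]^3, so k = rate / [A]^3.
Step 2: k = 0.0976 / (0.499)^3 = 0.0976 / 0.1243.
Step 3: k = 0.7855 (mol·L⁻¹)⁻²·s⁻¹.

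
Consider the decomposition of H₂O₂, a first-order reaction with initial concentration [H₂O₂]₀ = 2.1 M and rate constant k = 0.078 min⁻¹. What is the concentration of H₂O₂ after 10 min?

0.9627 M

Step 1: For a first-order reaction: [H₂O₂] = [H₂O₂]₀ × e^(-kt)
Step 2: [H₂O₂] = 2.1 × e^(-0.078 × 10)
Step 3: [H₂O₂] = 2.1 × e^(-0.78)
Step 4: [H₂O₂] = 2.1 × 0.458406 = 0.9627 M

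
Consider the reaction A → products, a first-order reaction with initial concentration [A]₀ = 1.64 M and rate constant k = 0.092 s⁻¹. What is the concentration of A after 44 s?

0.02863 M

Step 1: For a first-order reaction: [A] = [A]₀ × e^(-kt)
Step 2: [A] = 1.64 × e^(-0.092 × 44)
Step 3: [A] = 1.64 × e^(-4.048)
Step 4: [A] = 1.64 × 0.0174573 = 0.02863 M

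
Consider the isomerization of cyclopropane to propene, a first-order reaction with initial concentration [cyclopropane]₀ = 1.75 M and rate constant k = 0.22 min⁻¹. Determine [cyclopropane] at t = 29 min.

0.002966 M

Step 1: For a first-order reaction: [cyclopropane] = [cyclopropane]₀ × e^(-kt)
Step 2: [cyclopropane] = 1.75 × e^(-0.22 × 29)
Step 3: [cyclopropane] = 1.75 × e^(-6.38)
Step 4: [cyclopropane] = 1.75 × 0.00169512 = 0.002966 M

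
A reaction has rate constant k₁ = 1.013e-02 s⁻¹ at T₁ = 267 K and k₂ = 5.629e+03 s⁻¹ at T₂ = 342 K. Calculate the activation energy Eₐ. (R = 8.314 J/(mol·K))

133.9 kJ/mol

Step 1: Use the two-temperature Arrhenius form: ln(k₂/k₁) = -Eₐ/R × (1/T₂ - 1/T₁)
Step 2: ln(k₂/k₁) = ln(5.629e+03/1.013e-02) = ln(555676) = 13.2279
Step 3: 1/T₂ - 1/T₁ = 1/342 - 1/267 = -8.213417e-04 K⁻¹
Step 4: Eₐ = -R × ln(k₂/k₁) / (1/T₂ - 1/T₁) = -8.314 × 13.2279 / -8.213417e-04
Step 5: Eₐ = 1.3390e+05 J/mol = 133.9 kJ/mol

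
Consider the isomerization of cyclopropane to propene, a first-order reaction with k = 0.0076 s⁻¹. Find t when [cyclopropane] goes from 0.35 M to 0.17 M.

95.02 s

Step 1: For first-order: t = ln([cyclopropane]₀/[cyclopropane])/k
Step 2: t = ln(0.35/0.17)/0.0076
Step 3: t = ln(2.059)/0.0076
Step 4: t = 0.7221/0.0076 = 95.02 s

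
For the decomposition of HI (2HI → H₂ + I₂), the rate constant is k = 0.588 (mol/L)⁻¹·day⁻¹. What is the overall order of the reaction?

second order (2)

Step 1: The units of k for an nth-order reaction are (concentration)^(1-n)·(time)⁻¹.
Step 2: Here k has units (mol/L)⁻¹·day⁻¹, so the concentration exponent is -1.
Step 3: 1 - n = -1 ⇒ n = 2. The reaction is second order.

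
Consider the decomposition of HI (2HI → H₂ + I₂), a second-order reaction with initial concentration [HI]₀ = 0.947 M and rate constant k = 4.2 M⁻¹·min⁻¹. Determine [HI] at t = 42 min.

0.005635 M

Step 1: For a second-order reaction: 1/[HI] = 1/[HI]₀ + kt
Step 2: 1/[HI] = 1/0.947 + 4.2 × 42
Step 3: 1/[HI] = 1.056 + 176.4 = 177.5
Step 4: [HI] = 1/177.5 = 0.005635 M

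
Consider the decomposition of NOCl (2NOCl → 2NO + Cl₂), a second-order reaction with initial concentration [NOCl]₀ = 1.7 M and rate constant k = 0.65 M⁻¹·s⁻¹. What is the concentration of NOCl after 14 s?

0.1032 M

Step 1: For a second-order reaction: 1/[NOCl] = 1/[NOCl]₀ + kt
Step 2: 1/[NOCl] = 1/1.7 + 0.65 × 14
Step 3: 1/[NOCl] = 0.5882 + 9.1 = 9.688
Step 4: [NOCl] = 1/9.688 = 0.1032 M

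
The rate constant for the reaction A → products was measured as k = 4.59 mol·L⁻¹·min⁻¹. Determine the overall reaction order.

zeroth order (0)

Step 1: The units of k for an nth-order reaction are (concentration)^(1-n)·(time)⁻¹.
Step 2: Here k has units mol·L⁻¹·min⁻¹, so the concentration exponent is 1.
Step 3: 1 - n = 1 ⇒ n = 0. The reaction is zeroth order.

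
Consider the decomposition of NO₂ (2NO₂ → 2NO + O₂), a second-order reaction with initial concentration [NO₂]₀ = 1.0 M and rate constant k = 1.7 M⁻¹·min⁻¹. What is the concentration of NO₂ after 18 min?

0.03165 M

Step 1: For a second-order reaction: 1/[NO₂] = 1/[NO₂]₀ + kt
Step 2: 1/[NO₂] = 1/1.0 + 1.7 × 18
Step 3: 1/[NO₂] = 1 + 30.6 = 31.6
Step 4: [NO₂] = 1/31.6 = 0.03165 M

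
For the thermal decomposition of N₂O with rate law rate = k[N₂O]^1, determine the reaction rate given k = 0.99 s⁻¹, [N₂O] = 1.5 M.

1.485 M/s

Step 1: Identify the rate law: rate = k[N₂O]^1
Step 2: Substitute values: rate = 0.99 × (1.5)^1
Step 3: Calculate: rate = 0.99 × 1.5 = 1.485 M/s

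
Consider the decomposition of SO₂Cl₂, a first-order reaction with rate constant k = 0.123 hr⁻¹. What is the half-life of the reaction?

5.635 hr

Step 1: For a first-order reaction, t₁/₂ = ln(2)/k
Step 2: t₁/₂ = ln(2)/0.123
Step 3: t₁/₂ = 0.6931/0.123 = 5.635 hr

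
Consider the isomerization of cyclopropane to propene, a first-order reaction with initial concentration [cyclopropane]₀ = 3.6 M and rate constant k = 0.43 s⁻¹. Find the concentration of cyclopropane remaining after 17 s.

0.002408 M

Step 1: For a first-order reaction: [cyclopropane] = [cyclopropane]₀ × e^(-kt)
Step 2: [cyclopropane] = 3.6 × e^(-0.43 × 17)
Step 3: [cyclopropane] = 3.6 × e^(-7.31)
Step 4: [cyclopropane] = 3.6 × 0.000668817 = 0.002408 M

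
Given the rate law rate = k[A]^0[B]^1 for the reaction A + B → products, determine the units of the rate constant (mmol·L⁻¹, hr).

hr⁻¹

Step 1: Overall order = 0 + 1 = 1.
Step 2: rate has units mmol·L⁻¹·hr⁻¹; [A]^0[B]^1 has units (mmol·L⁻¹)^1.
Step 3: k = rate/([A]^0[B]^1), so units of k = (mmol·L⁻¹)^(1-1)·hr⁻¹ = hr⁻¹.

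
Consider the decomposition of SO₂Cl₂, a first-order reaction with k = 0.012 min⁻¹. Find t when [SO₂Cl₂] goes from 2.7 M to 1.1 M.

74.83 min

Step 1: For first-order: t = ln([SO₂Cl₂]₀/[SO₂Cl₂])/k
Step 2: t = ln(2.7/1.1)/0.012
Step 3: t = ln(2.455)/0.012
Step 4: t = 0.8979/0.012 = 74.83 min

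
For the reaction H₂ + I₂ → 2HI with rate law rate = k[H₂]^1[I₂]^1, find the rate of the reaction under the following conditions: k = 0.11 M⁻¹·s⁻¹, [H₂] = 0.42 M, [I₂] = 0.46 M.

0.02125 M/s

Step 1: The rate law is rate = k[H₂]^1[I₂]^1
Step 2: Substitute: rate = 0.11 × (0.42)^1 × (0.46)^1
Step 3: rate = 0.11 × 0.42 × 0.46 = 0.021252 M/s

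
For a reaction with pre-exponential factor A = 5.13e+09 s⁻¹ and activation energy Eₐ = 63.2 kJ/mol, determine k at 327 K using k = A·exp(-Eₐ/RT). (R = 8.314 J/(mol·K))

4.11e-01 s⁻¹

Step 1: Use the Arrhenius equation: k = A × exp(-Eₐ/RT)
Step 2: Convert Eₐ to J/mol: 63.2 kJ/mol = 63200 J/mol
Step 3: Calculate the exponent: -Eₐ/(RT) = -63200/(8.314 × 327) = -23.24659
Step 4: k = 5.13e+09 × exp(-23.24659)
Step 5: k = 5.13e+09 × 8.01926e-11 = 4.1139e-01 s⁻¹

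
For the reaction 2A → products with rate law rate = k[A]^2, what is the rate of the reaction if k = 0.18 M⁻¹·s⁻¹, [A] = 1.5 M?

0.405 M/s

Step 1: Identify the rate law: rate = k[A]^2
Step 2: Substitute values: rate = 0.18 × (1.5)^2
Step 3: Calculate: rate = 0.18 × 2.25 = 0.405 M/s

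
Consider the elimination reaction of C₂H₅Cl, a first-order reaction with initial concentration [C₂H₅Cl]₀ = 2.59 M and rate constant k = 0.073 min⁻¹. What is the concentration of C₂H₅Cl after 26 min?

0.3882 M

Step 1: For a first-order reaction: [C₂H₅Cl] = [C₂H₅Cl]₀ × e^(-kt)
Step 2: [C₂H₅Cl] = 2.59 × e^(-0.073 × 26)
Step 3: [C₂H₅Cl] = 2.59 × e^(-1.898)
Step 4: [C₂H₅Cl] = 2.59 × 0.149868 = 0.3882 M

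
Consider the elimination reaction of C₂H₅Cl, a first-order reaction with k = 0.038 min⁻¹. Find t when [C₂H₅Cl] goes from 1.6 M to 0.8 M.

18.24 min

Step 1: For first-order: t = ln([C₂H₅Cl]₀/[C₂H₅Cl])/k
Step 2: t = ln(1.6/0.8)/0.038
Step 3: t = ln(2)/0.038
Step 4: t = 0.6931/0.038 = 18.24 min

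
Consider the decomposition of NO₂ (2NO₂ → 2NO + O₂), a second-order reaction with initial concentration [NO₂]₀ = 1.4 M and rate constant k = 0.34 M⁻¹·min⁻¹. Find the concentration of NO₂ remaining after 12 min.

0.2086 M

Step 1: For a second-order reaction: 1/[NO₂] = 1/[NO₂]₀ + kt
Step 2: 1/[NO₂] = 1/1.4 + 0.34 × 12
Step 3: 1/[NO₂] = 0.7143 + 4.08 = 4.794
Step 4: [NO₂] = 1/4.794 = 0.2086 M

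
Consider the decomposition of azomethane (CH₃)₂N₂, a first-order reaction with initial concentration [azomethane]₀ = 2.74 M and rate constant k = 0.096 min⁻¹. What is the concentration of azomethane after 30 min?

0.1538 M

Step 1: For a first-order reaction: [azomethane] = [azomethane]₀ × e^(-kt)
Step 2: [azomethane] = 2.74 × e^(-0.096 × 30)
Step 3: [azomethane] = 2.74 × e^(-2.88)
Step 4: [azomethane] = 2.74 × 0.0561348 = 0.1538 M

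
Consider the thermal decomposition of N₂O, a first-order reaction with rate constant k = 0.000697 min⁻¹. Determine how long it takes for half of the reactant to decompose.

994.5 min

Step 1: For a first-order reaction, t₁/₂ = ln(2)/k
Step 2: t₁/₂ = ln(2)/0.000697
Step 3: t₁/₂ = 0.6931/0.000697 = 994.5 min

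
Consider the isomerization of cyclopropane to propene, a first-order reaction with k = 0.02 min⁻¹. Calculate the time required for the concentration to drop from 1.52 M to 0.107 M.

132.7 min

Step 1: For first-order: t = ln([cyclopropane]₀/[cyclopropane])/k
Step 2: t = ln(1.52/0.107)/0.02
Step 3: t = ln(14.21)/0.02
Step 4: t = 2.654/0.02 = 132.7 min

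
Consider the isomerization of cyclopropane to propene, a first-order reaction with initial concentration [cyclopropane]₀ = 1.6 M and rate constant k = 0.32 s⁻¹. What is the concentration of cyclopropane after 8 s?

0.1237 M

Step 1: For a first-order reaction: [cyclopropane] = [cyclopropane]₀ × e^(-kt)
Step 2: [cyclopropane] = 1.6 × e^(-0.32 × 8)
Step 3: [cyclopropane] = 1.6 × e^(-2.56)
Step 4: [cyclopropane] = 1.6 × 0.0773047 = 0.1237 M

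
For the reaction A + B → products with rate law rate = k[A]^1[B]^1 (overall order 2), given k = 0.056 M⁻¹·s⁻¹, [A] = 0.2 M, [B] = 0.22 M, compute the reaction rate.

0.002464 M/s

Step 1: The rate law is rate = k[A]^1[B]^1, overall order = 1+1 = 2
Step 2: Substitute values: rate = 0.056 × (0.2)^1 × (0.22)^1
Step 3: rate = 0.056 × 0.2 × 0.22 = 0.002464 M/s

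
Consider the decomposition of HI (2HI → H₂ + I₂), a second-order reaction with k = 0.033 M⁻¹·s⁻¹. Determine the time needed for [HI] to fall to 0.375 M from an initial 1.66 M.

62.55 s

Step 1: For second-order: t = (1/[HI] - 1/[HI]₀)/k
Step 2: t = (1/0.375 - 1/1.66)/0.033
Step 3: t = (2.667 - 0.6024)/0.033
Step 4: t = 2.064/0.033 = 62.55 s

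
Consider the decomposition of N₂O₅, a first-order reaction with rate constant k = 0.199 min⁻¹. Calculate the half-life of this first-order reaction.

3.483 min

Step 1: For a first-order reaction, t₁/₂ = ln(2)/k
Step 2: t₁/₂ = ln(2)/0.199
Step 3: t₁/₂ = 0.6931/0.199 = 3.483 min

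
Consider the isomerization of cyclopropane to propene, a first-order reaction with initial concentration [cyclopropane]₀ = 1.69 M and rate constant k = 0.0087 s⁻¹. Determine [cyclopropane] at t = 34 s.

1.257 M

Step 1: For a first-order reaction: [cyclopropane] = [cyclopropane]₀ × e^(-kt)
Step 2: [cyclopropane] = 1.69 × e^(-0.0087 × 34)
Step 3: [cyclopropane] = 1.69 × e^(-0.2958)
Step 4: [cyclopropane] = 1.69 × 0.743936 = 1.257 M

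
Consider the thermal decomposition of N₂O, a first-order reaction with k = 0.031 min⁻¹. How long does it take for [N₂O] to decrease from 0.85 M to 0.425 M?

22.36 min

Step 1: For first-order: t = ln([N₂O]₀/[N₂O])/k
Step 2: t = ln(0.85/0.425)/0.031
Step 3: t = ln(2)/0.031
Step 4: t = 0.6931/0.031 = 22.36 min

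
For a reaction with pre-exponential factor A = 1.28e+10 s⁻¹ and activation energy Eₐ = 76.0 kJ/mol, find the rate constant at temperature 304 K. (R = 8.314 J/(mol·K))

1.12e-03 s⁻¹

Step 1: Use the Arrhenius equation: k = A × exp(-Eₐ/RT)
Step 2: Convert Eₐ to J/mol: 76.0 kJ/mol = 76000 J/mol
Step 3: Calculate the exponent: -Eₐ/(RT) = -76000/(8.314 × 304) = -30.06976
Step 4: k = 1.28e+10 × exp(-30.06976)
Step 5: k = 1.28e+10 × 8.72708e-14 = 1.1171e-03 s⁻¹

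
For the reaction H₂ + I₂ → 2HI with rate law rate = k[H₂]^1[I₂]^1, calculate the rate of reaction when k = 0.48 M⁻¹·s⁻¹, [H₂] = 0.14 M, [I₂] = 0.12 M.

0.008064 M/s

Step 1: The rate law is rate = k[H₂]^1[I₂]^1
Step 2: Substitute: rate = 0.48 × (0.14)^1 × (0.12)^1
Step 3: rate = 0.48 × 0.14 × 0.12 = 0.008064 M/s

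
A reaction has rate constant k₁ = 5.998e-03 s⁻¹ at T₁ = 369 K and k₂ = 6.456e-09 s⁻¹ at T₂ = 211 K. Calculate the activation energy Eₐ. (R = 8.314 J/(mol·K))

56.3 kJ/mol

Step 1: Use the two-temperature Arrhenius form: ln(k₂/k₁) = -Eₐ/R × (1/T₂ - 1/T₁)
Step 2: ln(k₂/k₁) = ln(6.456e-09/5.998e-03) = ln(1.07636e-06) = -13.7419
Step 3: 1/T₂ - 1/T₁ = 1/211 - 1/369 = 2.029309e-03 K⁻¹
Step 4: Eₐ = -R × ln(k₂/k₁) / (1/T₂ - 1/T₁) = -8.314 × -13.7419 / 2.029309e-03
Step 5: Eₐ = 5.6300e+04 J/mol = 56.3 kJ/mol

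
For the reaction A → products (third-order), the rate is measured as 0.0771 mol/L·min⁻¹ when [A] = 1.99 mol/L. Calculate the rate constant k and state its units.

0.009784 (mol/L)⁻²·min⁻¹

Step 1: rate = k[A]^3, so k = rate / [A]^3.
Step 2: k = 0.0771 / (1.99)^3 = 0.0771 / 7.881.
Step 3: k = 0.009784 (mol/L)⁻²·min⁻¹.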